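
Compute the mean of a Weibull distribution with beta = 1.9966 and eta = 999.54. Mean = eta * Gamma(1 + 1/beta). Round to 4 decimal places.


beta = 1.9966, eta = 999.54
1/beta = 0.5009
1 + 1/beta = 1.5009
Gamma(1.5009) = 0.8863
Mean = 999.54 * 0.8863
Mean = 885.8471

885.8471


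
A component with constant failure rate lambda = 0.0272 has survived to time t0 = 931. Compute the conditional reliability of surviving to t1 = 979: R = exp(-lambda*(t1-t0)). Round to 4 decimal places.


lambda = 0.0272
t0 = 931, t1 = 979
t1 - t0 = 48
lambda * (t1-t0) = 0.0272 * 48 = 1.3056
R = exp(-1.3056)
R = 0.271

0.271


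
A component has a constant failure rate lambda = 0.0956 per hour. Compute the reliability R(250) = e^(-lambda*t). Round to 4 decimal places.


lambda = 0.0956
t = 250
lambda * t = 23.9
R(t) = e^(-23.9)
R(t) = 0.0

0.0


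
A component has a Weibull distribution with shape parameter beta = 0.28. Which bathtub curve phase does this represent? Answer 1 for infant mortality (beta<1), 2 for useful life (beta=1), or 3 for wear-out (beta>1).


beta = 0.28
Compare beta to 1:
beta < 1 => infant mortality (phase 1)
beta = 1 => useful life (phase 2)
beta > 1 => wear-out (phase 3)
Since beta = 0.28, this is infant mortality (decreasing failure rate)
Phase = 1

1


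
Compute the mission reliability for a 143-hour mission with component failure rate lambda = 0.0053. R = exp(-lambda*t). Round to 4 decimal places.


lambda = 0.0053
mission_time = 143
lambda * t = 0.0053 * 143 = 0.7579
R = exp(-0.7579)
R = 0.4686

0.4686


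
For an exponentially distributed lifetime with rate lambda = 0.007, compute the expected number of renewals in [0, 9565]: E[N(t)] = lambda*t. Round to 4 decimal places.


lambda = 0.007
t = 9565
E[N(t)] = lambda * t
E[N(t)] = 0.007 * 9565
E[N(t)] = 66.955

66.955


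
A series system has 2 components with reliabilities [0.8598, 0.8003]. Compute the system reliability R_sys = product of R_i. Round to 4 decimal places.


Components: [0.8598, 0.8003]
After component 1 (R=0.8598): product = 0.8598
After component 2 (R=0.8003): product = 0.6881
R_sys = 0.6881

0.6881


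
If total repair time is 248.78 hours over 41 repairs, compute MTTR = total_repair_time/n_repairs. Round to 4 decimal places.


total_repair_time = 248.78
n_repairs = 41
MTTR = 248.78 / 41
MTTR = 6.0678

6.0678


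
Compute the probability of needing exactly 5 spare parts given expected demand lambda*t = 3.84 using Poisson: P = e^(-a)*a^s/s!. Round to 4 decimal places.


a = 3.84, s = 5
e^(-a) = e^(-3.84) = 0.0215
a^s = 3.84^5 = 834.9416
s! = 120
P = 0.0215 * 834.9416 / 120
P = 0.1495

0.1495


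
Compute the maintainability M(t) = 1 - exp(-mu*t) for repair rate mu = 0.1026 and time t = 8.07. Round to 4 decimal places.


mu = 0.1026, t = 8.07
mu * t = 0.1026 * 8.07 = 0.828
exp(-0.828) = 0.4369
M(t) = 1 - 0.4369
M(t) = 0.5631

0.5631


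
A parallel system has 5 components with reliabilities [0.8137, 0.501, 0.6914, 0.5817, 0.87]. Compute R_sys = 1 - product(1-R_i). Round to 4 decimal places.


Components: [0.8137, 0.501, 0.6914, 0.5817, 0.87]
(1 - 0.8137) = 0.1863, running product = 0.1863
(1 - 0.501) = 0.499, running product = 0.093
(1 - 0.6914) = 0.3086, running product = 0.0287
(1 - 0.5817) = 0.4183, running product = 0.012
(1 - 0.87) = 0.13, running product = 0.0016
Product of (1-R_i) = 0.0016
R_sys = 1 - 0.0016 = 0.9984

0.9984


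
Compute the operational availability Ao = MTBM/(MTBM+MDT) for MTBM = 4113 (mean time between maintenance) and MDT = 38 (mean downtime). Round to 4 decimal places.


MTBM = 4113
MDT = 38
MTBM + MDT = 4151
Ao = 4113 / 4151
Ao = 0.9908

0.9908


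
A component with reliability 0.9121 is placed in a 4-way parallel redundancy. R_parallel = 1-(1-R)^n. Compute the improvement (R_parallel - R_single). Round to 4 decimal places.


R_single = 0.9121, n = 4
1 - R_single = 0.0879
(1 - R_single)^n = 0.0879^4 = 0.0001
R_parallel = 1 - 0.0001 = 0.9999
Improvement = 0.9999 - 0.9121
Improvement = 0.0878

0.0878


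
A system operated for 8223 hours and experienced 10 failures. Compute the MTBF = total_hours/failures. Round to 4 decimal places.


total_hours = 8223
failures = 10
MTBF = 8223 / 10
MTBF = 822.3

822.3


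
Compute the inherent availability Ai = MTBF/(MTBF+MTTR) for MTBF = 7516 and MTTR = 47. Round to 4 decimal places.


MTBF = 7516
MTTR = 47
MTBF + MTTR = 7563
Ai = 7516 / 7563
Ai = 0.9938

0.9938


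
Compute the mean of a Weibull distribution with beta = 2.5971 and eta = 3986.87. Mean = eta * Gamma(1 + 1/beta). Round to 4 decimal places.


beta = 2.5971, eta = 3986.87
1/beta = 0.385
1 + 1/beta = 1.385
Gamma(1.385) = 0.8882
Mean = 3986.87 * 0.8882
Mean = 3541.0624

3541.0624


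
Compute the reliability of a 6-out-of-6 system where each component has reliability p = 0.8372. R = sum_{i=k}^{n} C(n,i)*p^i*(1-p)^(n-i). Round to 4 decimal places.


k = 6, n = 6, p = 0.8372
i=6: C(6,6)=1 * 0.8372^6 * 0.1628^0 = 0.3443
R = sum of terms = 0.3443

0.3443


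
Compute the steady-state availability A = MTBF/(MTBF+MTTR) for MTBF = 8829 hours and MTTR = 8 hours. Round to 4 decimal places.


MTBF = 8829
MTTR = 8
MTBF + MTTR = 8837
A = 8829 / 8837
A = 0.9991

0.9991


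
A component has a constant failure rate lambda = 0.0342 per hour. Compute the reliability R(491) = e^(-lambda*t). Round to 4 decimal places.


lambda = 0.0342
t = 491
lambda * t = 16.7922
R(t) = e^(-16.7922)
R(t) = 0.0

0.0


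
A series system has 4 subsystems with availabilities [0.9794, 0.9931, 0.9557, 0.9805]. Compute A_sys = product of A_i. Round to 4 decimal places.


Subsystems: [0.9794, 0.9931, 0.9557, 0.9805]
After subsystem 1 (A=0.9794): product = 0.9794
After subsystem 2 (A=0.9931): product = 0.9726
After subsystem 3 (A=0.9557): product = 0.9296
After subsystem 4 (A=0.9805): product = 0.9114
A_sys = 0.9114

0.9114


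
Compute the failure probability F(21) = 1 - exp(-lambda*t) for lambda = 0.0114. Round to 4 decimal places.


lambda = 0.0114, t = 21
lambda * t = 0.2394
exp(-0.2394) = 0.7871
F(t) = 1 - 0.7871
F(t) = 0.2129

0.2129


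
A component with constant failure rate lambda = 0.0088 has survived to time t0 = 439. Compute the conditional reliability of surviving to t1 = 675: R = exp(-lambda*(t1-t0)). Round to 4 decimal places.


lambda = 0.0088
t0 = 439, t1 = 675
t1 - t0 = 236
lambda * (t1-t0) = 0.0088 * 236 = 2.0768
R = exp(-2.0768)
R = 0.1253

0.1253


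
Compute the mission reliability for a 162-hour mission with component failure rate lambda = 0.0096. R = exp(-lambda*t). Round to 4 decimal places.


lambda = 0.0096
mission_time = 162
lambda * t = 0.0096 * 162 = 1.5552
R = exp(-1.5552)
R = 0.2111

0.2111


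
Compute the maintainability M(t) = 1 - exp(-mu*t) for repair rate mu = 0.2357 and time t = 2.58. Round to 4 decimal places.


mu = 0.2357, t = 2.58
mu * t = 0.2357 * 2.58 = 0.6081
exp(-0.6081) = 0.5444
M(t) = 1 - 0.5444
M(t) = 0.4556

0.4556


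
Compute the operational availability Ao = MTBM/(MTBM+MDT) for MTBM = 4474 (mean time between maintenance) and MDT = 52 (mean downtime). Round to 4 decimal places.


MTBM = 4474
MDT = 52
MTBM + MDT = 4526
Ao = 4474 / 4526
Ao = 0.9885

0.9885


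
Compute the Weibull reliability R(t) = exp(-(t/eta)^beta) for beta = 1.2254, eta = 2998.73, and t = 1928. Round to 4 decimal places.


beta = 1.2254, eta = 2998.73, t = 1928
t/eta = 1928 / 2998.73 = 0.6429
(t/eta)^beta = 0.6429^1.2254 = 0.582
R(t) = exp(-0.582)
R(t) = 0.5588

0.5588


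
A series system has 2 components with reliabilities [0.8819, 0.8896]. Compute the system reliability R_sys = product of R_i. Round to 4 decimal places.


Components: [0.8819, 0.8896]
After component 1 (R=0.8819): product = 0.8819
After component 2 (R=0.8896): product = 0.7845
R_sys = 0.7845

0.7845


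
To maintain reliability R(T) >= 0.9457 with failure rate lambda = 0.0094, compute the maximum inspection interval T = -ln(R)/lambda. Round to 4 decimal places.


R_target = 0.9457
lambda = 0.0094
-ln(0.9457) = 0.0558
T = 0.0558 / 0.0094
T = 5.9393

5.9393


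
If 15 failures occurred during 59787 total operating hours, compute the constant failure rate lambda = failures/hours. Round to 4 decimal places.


failures = 15
total_hours = 59787
lambda = 15 / 59787
lambda = 0.0003

0.0003


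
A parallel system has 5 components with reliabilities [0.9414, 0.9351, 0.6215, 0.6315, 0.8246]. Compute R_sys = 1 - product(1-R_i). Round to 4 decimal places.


Components: [0.9414, 0.9351, 0.6215, 0.6315, 0.8246]
(1 - 0.9414) = 0.0586, running product = 0.0586
(1 - 0.9351) = 0.0649, running product = 0.0038
(1 - 0.6215) = 0.3785, running product = 0.0014
(1 - 0.6315) = 0.3685, running product = 0.0005
(1 - 0.8246) = 0.1754, running product = 0.0001
Product of (1-R_i) = 0.0001
R_sys = 1 - 0.0001 = 0.9999

0.9999


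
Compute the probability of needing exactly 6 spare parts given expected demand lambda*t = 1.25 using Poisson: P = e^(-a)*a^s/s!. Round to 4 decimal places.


a = 1.25, s = 6
e^(-a) = e^(-1.25) = 0.2865
a^s = 1.25^6 = 3.8147
s! = 720
P = 0.2865 * 3.8147 / 720
P = 0.0015

0.0015


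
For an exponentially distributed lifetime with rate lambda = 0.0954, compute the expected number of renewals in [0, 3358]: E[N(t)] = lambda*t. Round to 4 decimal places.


lambda = 0.0954
t = 3358
E[N(t)] = lambda * t
E[N(t)] = 0.0954 * 3358
E[N(t)] = 320.3532

320.3532


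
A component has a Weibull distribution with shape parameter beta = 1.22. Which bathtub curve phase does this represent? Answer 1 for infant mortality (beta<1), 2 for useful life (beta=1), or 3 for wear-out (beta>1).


beta = 1.22
Compare beta to 1:
beta < 1 => infant mortality (phase 1)
beta = 1 => useful life (phase 2)
beta > 1 => wear-out (phase 3)
Since beta = 1.22, this is wear-out (increasing failure rate)
Phase = 3

3


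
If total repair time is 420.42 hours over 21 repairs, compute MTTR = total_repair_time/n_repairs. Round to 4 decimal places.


total_repair_time = 420.42
n_repairs = 21
MTTR = 420.42 / 21
MTTR = 20.02

20.02


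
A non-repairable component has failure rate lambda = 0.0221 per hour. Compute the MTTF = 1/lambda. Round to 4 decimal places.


lambda = 0.0221
MTTF = 1 / 0.0221
MTTF = 45.2489

45.2489


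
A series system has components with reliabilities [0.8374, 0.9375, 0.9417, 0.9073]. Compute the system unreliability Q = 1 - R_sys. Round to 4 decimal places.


Components: [0.8374, 0.9375, 0.9417, 0.9073]
After component 1: product = 0.8374
After component 2: product = 0.7851
After component 3: product = 0.7393
After component 4: product = 0.6708
R_sys = 0.6708
Q = 1 - 0.6708 = 0.3292

0.3292


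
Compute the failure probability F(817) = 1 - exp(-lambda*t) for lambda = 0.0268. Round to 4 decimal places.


lambda = 0.0268, t = 817
lambda * t = 21.8956
exp(-21.8956) = 0.0
F(t) = 1 - 0.0
F(t) = 1.0

1.0


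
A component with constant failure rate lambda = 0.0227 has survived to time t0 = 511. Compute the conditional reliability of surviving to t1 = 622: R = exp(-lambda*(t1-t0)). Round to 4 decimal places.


lambda = 0.0227
t0 = 511, t1 = 622
t1 - t0 = 111
lambda * (t1-t0) = 0.0227 * 111 = 2.5197
R = exp(-2.5197)
R = 0.0805

0.0805


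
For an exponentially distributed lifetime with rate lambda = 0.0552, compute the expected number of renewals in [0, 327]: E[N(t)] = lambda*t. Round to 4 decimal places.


lambda = 0.0552
t = 327
E[N(t)] = lambda * t
E[N(t)] = 0.0552 * 327
E[N(t)] = 18.0504

18.0504


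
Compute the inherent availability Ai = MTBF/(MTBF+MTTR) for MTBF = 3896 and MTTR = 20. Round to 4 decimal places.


MTBF = 3896
MTTR = 20
MTBF + MTTR = 3916
Ai = 3896 / 3916
Ai = 0.9949

0.9949


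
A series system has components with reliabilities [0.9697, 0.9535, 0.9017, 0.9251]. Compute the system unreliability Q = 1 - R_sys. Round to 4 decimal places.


Components: [0.9697, 0.9535, 0.9017, 0.9251]
After component 1: product = 0.9697
After component 2: product = 0.9246
After component 3: product = 0.8337
After component 4: product = 0.7713
R_sys = 0.7713
Q = 1 - 0.7713 = 0.2287

0.2287


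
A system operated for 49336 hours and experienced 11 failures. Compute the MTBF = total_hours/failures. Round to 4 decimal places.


total_hours = 49336
failures = 11
MTBF = 49336 / 11
MTBF = 4485.0909

4485.0909


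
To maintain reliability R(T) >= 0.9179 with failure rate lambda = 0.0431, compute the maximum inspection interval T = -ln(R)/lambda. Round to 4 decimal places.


R_target = 0.9179
lambda = 0.0431
-ln(0.9179) = 0.0857
T = 0.0857 / 0.0431
T = 1.9876

1.9876


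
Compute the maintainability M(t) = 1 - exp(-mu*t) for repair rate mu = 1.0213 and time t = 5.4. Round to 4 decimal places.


mu = 1.0213, t = 5.4
mu * t = 1.0213 * 5.4 = 5.515
exp(-5.515) = 0.004
M(t) = 1 - 0.004
M(t) = 0.996

0.996


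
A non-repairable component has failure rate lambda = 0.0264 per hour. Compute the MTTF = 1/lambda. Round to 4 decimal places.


lambda = 0.0264
MTTF = 1 / 0.0264
MTTF = 37.8788

37.8788


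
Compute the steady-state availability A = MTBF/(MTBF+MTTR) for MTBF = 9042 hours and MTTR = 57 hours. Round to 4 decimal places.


MTBF = 9042
MTTR = 57
MTBF + MTTR = 9099
A = 9042 / 9099
A = 0.9937

0.9937


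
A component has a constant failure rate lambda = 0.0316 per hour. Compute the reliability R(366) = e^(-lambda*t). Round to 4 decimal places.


lambda = 0.0316
t = 366
lambda * t = 11.5656
R(t) = e^(-11.5656)
R(t) = 0.0

0.0


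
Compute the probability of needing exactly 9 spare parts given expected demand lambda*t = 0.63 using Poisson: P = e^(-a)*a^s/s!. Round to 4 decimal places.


a = 0.63, s = 9
e^(-a) = e^(-0.63) = 0.5326
a^s = 0.63^9 = 0.0156
s! = 362880
P = 0.5326 * 0.0156 / 362880
P = 0.0

0.0


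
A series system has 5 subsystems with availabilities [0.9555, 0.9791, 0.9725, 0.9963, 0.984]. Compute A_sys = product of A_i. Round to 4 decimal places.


Subsystems: [0.9555, 0.9791, 0.9725, 0.9963, 0.984]
After subsystem 1 (A=0.9555): product = 0.9555
After subsystem 2 (A=0.9791): product = 0.9355
After subsystem 3 (A=0.9725): product = 0.9098
After subsystem 4 (A=0.9963): product = 0.9064
After subsystem 5 (A=0.984): product = 0.8919
A_sys = 0.8919

0.8919


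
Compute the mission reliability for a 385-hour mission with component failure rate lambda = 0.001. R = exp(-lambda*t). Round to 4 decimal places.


lambda = 0.001
mission_time = 385
lambda * t = 0.001 * 385 = 0.385
R = exp(-0.385)
R = 0.6805

0.6805


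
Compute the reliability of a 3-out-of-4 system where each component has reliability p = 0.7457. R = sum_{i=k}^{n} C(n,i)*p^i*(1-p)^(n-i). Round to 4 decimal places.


k = 3, n = 4, p = 0.7457
i=3: C(4,3)=4 * 0.7457^3 * 0.2543^1 = 0.4218
i=4: C(4,4)=1 * 0.7457^4 * 0.2543^0 = 0.3092
R = sum of terms = 0.731

0.731


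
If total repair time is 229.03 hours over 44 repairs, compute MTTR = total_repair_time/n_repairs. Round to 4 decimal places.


total_repair_time = 229.03
n_repairs = 44
MTTR = 229.03 / 44
MTTR = 5.2052

5.2052


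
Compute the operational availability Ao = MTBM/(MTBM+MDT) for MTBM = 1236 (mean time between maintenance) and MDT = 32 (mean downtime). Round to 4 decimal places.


MTBM = 1236
MDT = 32
MTBM + MDT = 1268
Ao = 1236 / 1268
Ao = 0.9748

0.9748


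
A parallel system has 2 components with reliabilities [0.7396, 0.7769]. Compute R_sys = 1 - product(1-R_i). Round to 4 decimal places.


Components: [0.7396, 0.7769]
(1 - 0.7396) = 0.2604, running product = 0.2604
(1 - 0.7769) = 0.2231, running product = 0.0581
Product of (1-R_i) = 0.0581
R_sys = 1 - 0.0581 = 0.9419

0.9419


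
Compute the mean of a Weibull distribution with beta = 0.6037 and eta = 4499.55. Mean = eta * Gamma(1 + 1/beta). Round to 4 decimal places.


beta = 0.6037, eta = 4499.55
1/beta = 1.6565
1 + 1/beta = 2.6565
Gamma(2.6565) = 1.4926
Mean = 4499.55 * 1.4926
Mean = 6716.2256

6716.2256


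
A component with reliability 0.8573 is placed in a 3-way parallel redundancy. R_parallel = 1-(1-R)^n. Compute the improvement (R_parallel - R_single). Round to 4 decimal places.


R_single = 0.8573, n = 3
1 - R_single = 0.1427
(1 - R_single)^n = 0.1427^3 = 0.0029
R_parallel = 1 - 0.0029 = 0.9971
Improvement = 0.9971 - 0.8573
Improvement = 0.1398

0.1398


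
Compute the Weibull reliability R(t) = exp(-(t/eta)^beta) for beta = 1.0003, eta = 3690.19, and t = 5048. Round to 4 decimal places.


beta = 1.0003, eta = 3690.19, t = 5048
t/eta = 5048 / 3690.19 = 1.368
(t/eta)^beta = 1.368^1.0003 = 1.3681
R(t) = exp(-1.3681)
R(t) = 0.2546

0.2546


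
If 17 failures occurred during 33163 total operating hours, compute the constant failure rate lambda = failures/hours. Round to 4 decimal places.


failures = 17
total_hours = 33163
lambda = 17 / 33163
lambda = 0.0005

0.0005


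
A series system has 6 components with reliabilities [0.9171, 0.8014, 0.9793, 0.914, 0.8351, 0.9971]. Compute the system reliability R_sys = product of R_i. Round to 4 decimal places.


Components: [0.9171, 0.8014, 0.9793, 0.914, 0.8351, 0.9971]
After component 1 (R=0.9171): product = 0.9171
After component 2 (R=0.8014): product = 0.735
After component 3 (R=0.9793): product = 0.7198
After component 4 (R=0.914): product = 0.6579
After component 5 (R=0.8351): product = 0.5494
After component 6 (R=0.9971): product = 0.5478
R_sys = 0.5478

0.5478


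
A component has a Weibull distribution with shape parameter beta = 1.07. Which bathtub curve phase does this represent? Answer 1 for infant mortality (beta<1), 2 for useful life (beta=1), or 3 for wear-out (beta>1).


beta = 1.07
Compare beta to 1:
beta < 1 => infant mortality (phase 1)
beta = 1 => useful life (phase 2)
beta > 1 => wear-out (phase 3)
Since beta = 1.07, this is wear-out (increasing failure rate)
Phase = 3

3


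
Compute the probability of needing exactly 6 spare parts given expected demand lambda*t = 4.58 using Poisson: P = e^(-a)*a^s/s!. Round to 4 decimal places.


a = 4.58, s = 6
e^(-a) = e^(-4.58) = 0.0103
a^s = 4.58^6 = 9229.8123
s! = 720
P = 0.0103 * 9229.8123 / 720
P = 0.1315

0.1315


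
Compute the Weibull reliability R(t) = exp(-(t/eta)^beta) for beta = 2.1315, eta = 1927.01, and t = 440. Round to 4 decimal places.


beta = 2.1315, eta = 1927.01, t = 440
t/eta = 440 / 1927.01 = 0.2283
(t/eta)^beta = 0.2283^2.1315 = 0.0429
R(t) = exp(-0.0429)
R(t) = 0.958

0.958


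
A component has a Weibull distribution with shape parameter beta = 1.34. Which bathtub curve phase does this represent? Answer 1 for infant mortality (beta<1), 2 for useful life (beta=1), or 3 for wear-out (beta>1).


beta = 1.34
Compare beta to 1:
beta < 1 => infant mortality (phase 1)
beta = 1 => useful life (phase 2)
beta > 1 => wear-out (phase 3)
Since beta = 1.34, this is wear-out (increasing failure rate)
Phase = 3

3


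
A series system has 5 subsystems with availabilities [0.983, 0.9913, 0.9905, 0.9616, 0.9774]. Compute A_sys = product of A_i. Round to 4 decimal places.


Subsystems: [0.983, 0.9913, 0.9905, 0.9616, 0.9774]
After subsystem 1 (A=0.983): product = 0.983
After subsystem 2 (A=0.9913): product = 0.9744
After subsystem 3 (A=0.9905): product = 0.9652
After subsystem 4 (A=0.9616): product = 0.9281
After subsystem 5 (A=0.9774): product = 0.9072
A_sys = 0.9072

0.9072


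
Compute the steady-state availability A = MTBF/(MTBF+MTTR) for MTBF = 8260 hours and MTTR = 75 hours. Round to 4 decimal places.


MTBF = 8260
MTTR = 75
MTBF + MTTR = 8335
A = 8260 / 8335
A = 0.991

0.991


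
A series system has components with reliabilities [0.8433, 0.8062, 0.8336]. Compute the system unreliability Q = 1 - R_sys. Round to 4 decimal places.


Components: [0.8433, 0.8062, 0.8336]
After component 1: product = 0.8433
After component 2: product = 0.6799
After component 3: product = 0.5667
R_sys = 0.5667
Q = 1 - 0.5667 = 0.4333

0.4333


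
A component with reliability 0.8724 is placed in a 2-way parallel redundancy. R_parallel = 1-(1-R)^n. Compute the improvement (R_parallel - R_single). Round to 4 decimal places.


R_single = 0.8724, n = 2
1 - R_single = 0.1276
(1 - R_single)^n = 0.1276^2 = 0.0163
R_parallel = 1 - 0.0163 = 0.9837
Improvement = 0.9837 - 0.8724
Improvement = 0.1113

0.1113


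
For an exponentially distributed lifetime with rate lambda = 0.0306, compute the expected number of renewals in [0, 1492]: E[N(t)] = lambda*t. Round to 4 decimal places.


lambda = 0.0306
t = 1492
E[N(t)] = lambda * t
E[N(t)] = 0.0306 * 1492
E[N(t)] = 45.6552

45.6552


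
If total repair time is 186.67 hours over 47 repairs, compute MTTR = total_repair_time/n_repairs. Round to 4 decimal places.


total_repair_time = 186.67
n_repairs = 47
MTTR = 186.67 / 47
MTTR = 3.9717

3.9717


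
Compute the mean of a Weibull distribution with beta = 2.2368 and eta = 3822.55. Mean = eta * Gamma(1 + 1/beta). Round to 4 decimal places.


beta = 2.2368, eta = 3822.55
1/beta = 0.4471
1 + 1/beta = 1.4471
Gamma(1.4471) = 0.8857
Mean = 3822.55 * 0.8857
Mean = 3385.6115

3385.6115


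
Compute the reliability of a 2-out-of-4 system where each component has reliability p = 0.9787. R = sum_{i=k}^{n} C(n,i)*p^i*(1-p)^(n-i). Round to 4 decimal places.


k = 2, n = 4, p = 0.9787
i=2: C(4,2)=6 * 0.9787^2 * 0.0213^2 = 0.0026
i=3: C(4,3)=4 * 0.9787^3 * 0.0213^1 = 0.0799
i=4: C(4,4)=1 * 0.9787^4 * 0.0213^0 = 0.9175
R = sum of terms = 1.0

1.0


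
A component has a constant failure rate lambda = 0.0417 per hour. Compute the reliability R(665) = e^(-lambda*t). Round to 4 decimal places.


lambda = 0.0417
t = 665
lambda * t = 27.7305
R(t) = e^(-27.7305)
R(t) = 0.0

0.0


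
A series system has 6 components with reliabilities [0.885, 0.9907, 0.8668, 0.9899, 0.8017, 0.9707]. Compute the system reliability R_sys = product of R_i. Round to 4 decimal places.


Components: [0.885, 0.9907, 0.8668, 0.9899, 0.8017, 0.9707]
After component 1 (R=0.885): product = 0.885
After component 2 (R=0.9907): product = 0.8768
After component 3 (R=0.8668): product = 0.76
After component 4 (R=0.9899): product = 0.7523
After component 5 (R=0.8017): product = 0.6031
After component 6 (R=0.9707): product = 0.5855
R_sys = 0.5855

0.5855


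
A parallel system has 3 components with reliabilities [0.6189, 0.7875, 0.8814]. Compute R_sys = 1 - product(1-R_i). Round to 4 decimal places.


Components: [0.6189, 0.7875, 0.8814]
(1 - 0.6189) = 0.3811, running product = 0.3811
(1 - 0.7875) = 0.2125, running product = 0.081
(1 - 0.8814) = 0.1186, running product = 0.0096
Product of (1-R_i) = 0.0096
R_sys = 1 - 0.0096 = 0.9904

0.9904


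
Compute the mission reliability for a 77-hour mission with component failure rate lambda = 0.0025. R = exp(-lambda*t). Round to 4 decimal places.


lambda = 0.0025
mission_time = 77
lambda * t = 0.0025 * 77 = 0.1925
R = exp(-0.1925)
R = 0.8249

0.8249


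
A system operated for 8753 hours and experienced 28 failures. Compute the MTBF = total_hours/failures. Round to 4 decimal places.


total_hours = 8753
failures = 28
MTBF = 8753 / 28
MTBF = 312.6071

312.6071


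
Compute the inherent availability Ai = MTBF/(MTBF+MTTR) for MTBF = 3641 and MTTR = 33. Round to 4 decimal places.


MTBF = 3641
MTTR = 33
MTBF + MTTR = 3674
Ai = 3641 / 3674
Ai = 0.991

0.991


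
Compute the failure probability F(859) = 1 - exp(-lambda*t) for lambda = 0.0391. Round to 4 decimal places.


lambda = 0.0391, t = 859
lambda * t = 33.5869
exp(-33.5869) = 0.0
F(t) = 1 - 0.0
F(t) = 1.0

1.0


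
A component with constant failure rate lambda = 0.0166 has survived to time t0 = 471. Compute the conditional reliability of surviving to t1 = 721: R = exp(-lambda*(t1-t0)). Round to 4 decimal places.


lambda = 0.0166
t0 = 471, t1 = 721
t1 - t0 = 250
lambda * (t1-t0) = 0.0166 * 250 = 4.15
R = exp(-4.15)
R = 0.0158

0.0158


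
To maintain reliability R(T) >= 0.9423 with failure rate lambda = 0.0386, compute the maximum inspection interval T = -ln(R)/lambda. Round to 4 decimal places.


R_target = 0.9423
lambda = 0.0386
-ln(0.9423) = 0.0594
T = 0.0594 / 0.0386
T = 1.5397

1.5397


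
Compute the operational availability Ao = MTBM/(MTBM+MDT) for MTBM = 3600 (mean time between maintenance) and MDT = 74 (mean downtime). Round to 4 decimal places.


MTBM = 3600
MDT = 74
MTBM + MDT = 3674
Ao = 3600 / 3674
Ao = 0.9799

0.9799


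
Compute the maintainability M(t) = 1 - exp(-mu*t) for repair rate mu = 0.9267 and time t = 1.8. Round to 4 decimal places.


mu = 0.9267, t = 1.8
mu * t = 0.9267 * 1.8 = 1.6681
exp(-1.6681) = 0.1886
M(t) = 1 - 0.1886
M(t) = 0.8114

0.8114


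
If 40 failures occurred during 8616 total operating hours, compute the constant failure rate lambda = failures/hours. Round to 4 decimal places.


failures = 40
total_hours = 8616
lambda = 40 / 8616
lambda = 0.0046

0.0046


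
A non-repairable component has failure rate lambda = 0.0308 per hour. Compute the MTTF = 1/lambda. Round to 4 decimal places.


lambda = 0.0308
MTTF = 1 / 0.0308
MTTF = 32.4675

32.4675


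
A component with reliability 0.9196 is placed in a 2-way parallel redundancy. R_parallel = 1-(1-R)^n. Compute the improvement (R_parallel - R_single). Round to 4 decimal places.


R_single = 0.9196, n = 2
1 - R_single = 0.0804
(1 - R_single)^n = 0.0804^2 = 0.0065
R_parallel = 1 - 0.0065 = 0.9935
Improvement = 0.9935 - 0.9196
Improvement = 0.0739

0.0739


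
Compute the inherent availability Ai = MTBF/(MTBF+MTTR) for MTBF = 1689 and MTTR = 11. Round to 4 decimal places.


MTBF = 1689
MTTR = 11
MTBF + MTTR = 1700
Ai = 1689 / 1700
Ai = 0.9935

0.9935


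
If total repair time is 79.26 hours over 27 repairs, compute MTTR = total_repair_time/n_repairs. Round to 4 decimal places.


total_repair_time = 79.26
n_repairs = 27
MTTR = 79.26 / 27
MTTR = 2.9356

2.9356


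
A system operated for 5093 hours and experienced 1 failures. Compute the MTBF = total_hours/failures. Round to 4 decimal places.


total_hours = 5093
failures = 1
MTBF = 5093 / 1
MTBF = 5093.0

5093.0


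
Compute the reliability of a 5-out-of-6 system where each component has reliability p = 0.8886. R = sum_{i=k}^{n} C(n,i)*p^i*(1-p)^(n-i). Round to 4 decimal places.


k = 5, n = 6, p = 0.8886
i=5: C(6,5)=6 * 0.8886^5 * 0.1114^1 = 0.3703
i=6: C(6,6)=1 * 0.8886^6 * 0.1114^0 = 0.4923
R = sum of terms = 0.8626

0.8626


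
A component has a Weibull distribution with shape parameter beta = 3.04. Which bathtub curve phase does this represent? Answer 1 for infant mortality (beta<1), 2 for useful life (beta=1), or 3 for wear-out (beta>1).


beta = 3.04
Compare beta to 1:
beta < 1 => infant mortality (phase 1)
beta = 1 => useful life (phase 2)
beta > 1 => wear-out (phase 3)
Since beta = 3.04, this is wear-out (increasing failure rate)
Phase = 3

3


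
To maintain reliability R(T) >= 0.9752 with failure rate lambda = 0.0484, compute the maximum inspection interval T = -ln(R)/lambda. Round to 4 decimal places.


R_target = 0.9752
lambda = 0.0484
-ln(0.9752) = 0.0251
T = 0.0251 / 0.0484
T = 0.5189

0.5189


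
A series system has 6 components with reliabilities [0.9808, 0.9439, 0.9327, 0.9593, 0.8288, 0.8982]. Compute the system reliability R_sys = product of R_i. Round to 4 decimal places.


Components: [0.9808, 0.9439, 0.9327, 0.9593, 0.8288, 0.8982]
After component 1 (R=0.9808): product = 0.9808
After component 2 (R=0.9439): product = 0.9258
After component 3 (R=0.9327): product = 0.8635
After component 4 (R=0.9593): product = 0.8283
After component 5 (R=0.8288): product = 0.6865
After component 6 (R=0.8982): product = 0.6166
R_sys = 0.6166

0.6166


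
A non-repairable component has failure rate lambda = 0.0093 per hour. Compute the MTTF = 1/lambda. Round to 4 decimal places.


lambda = 0.0093
MTTF = 1 / 0.0093
MTTF = 107.5269

107.5269


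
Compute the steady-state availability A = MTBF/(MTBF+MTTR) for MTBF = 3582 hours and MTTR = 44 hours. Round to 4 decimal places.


MTBF = 3582
MTTR = 44
MTBF + MTTR = 3626
A = 3582 / 3626
A = 0.9879

0.9879


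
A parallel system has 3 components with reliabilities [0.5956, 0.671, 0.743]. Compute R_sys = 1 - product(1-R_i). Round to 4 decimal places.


Components: [0.5956, 0.671, 0.743]
(1 - 0.5956) = 0.4044, running product = 0.4044
(1 - 0.671) = 0.329, running product = 0.133
(1 - 0.743) = 0.257, running product = 0.0342
Product of (1-R_i) = 0.0342
R_sys = 1 - 0.0342 = 0.9658

0.9658


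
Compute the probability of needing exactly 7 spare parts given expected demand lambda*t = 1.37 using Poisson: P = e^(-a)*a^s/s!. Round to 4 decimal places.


a = 1.37, s = 7
e^(-a) = e^(-1.37) = 0.2541
a^s = 1.37^7 = 9.0582
s! = 5040
P = 0.2541 * 9.0582 / 5040
P = 0.0005

0.0005


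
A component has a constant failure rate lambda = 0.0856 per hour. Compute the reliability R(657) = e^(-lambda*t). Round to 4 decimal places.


lambda = 0.0856
t = 657
lambda * t = 56.2392
R(t) = e^(-56.2392)
R(t) = 0.0

0.0


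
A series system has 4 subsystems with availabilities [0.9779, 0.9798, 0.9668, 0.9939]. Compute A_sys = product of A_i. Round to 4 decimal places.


Subsystems: [0.9779, 0.9798, 0.9668, 0.9939]
After subsystem 1 (A=0.9779): product = 0.9779
After subsystem 2 (A=0.9798): product = 0.9581
After subsystem 3 (A=0.9668): product = 0.9263
After subsystem 4 (A=0.9939): product = 0.9207
A_sys = 0.9207

0.9207


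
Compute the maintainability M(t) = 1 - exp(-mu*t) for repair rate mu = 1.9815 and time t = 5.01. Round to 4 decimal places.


mu = 1.9815, t = 5.01
mu * t = 1.9815 * 5.01 = 9.9273
exp(-9.9273) = 0.0
M(t) = 1 - 0.0
M(t) = 1.0

1.0


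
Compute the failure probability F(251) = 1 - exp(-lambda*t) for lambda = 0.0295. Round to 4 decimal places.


lambda = 0.0295, t = 251
lambda * t = 7.4045
exp(-7.4045) = 0.0006
F(t) = 1 - 0.0006
F(t) = 0.9994

0.9994


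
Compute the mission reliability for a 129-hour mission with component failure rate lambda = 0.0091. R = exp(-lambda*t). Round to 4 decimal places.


lambda = 0.0091
mission_time = 129
lambda * t = 0.0091 * 129 = 1.1739
R = exp(-1.1739)
R = 0.3092

0.3092


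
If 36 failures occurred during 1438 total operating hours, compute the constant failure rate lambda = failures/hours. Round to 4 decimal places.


failures = 36
total_hours = 1438
lambda = 36 / 1438
lambda = 0.025

0.025


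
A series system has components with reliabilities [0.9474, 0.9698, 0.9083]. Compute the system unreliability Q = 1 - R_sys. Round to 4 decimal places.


Components: [0.9474, 0.9698, 0.9083]
After component 1: product = 0.9474
After component 2: product = 0.9188
After component 3: product = 0.8345
R_sys = 0.8345
Q = 1 - 0.8345 = 0.1655

0.1655


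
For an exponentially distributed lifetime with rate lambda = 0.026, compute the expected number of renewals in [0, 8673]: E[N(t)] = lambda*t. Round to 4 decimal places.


lambda = 0.026
t = 8673
E[N(t)] = lambda * t
E[N(t)] = 0.026 * 8673
E[N(t)] = 225.498

225.498


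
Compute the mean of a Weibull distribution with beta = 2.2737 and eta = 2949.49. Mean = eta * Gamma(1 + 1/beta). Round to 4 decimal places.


beta = 2.2737, eta = 2949.49
1/beta = 0.4398
1 + 1/beta = 1.4398
Gamma(1.4398) = 0.8858
Mean = 2949.49 * 0.8858
Mean = 2612.6836

2612.6836


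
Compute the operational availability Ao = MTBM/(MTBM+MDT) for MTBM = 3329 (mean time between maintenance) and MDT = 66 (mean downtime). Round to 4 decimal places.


MTBM = 3329
MDT = 66
MTBM + MDT = 3395
Ao = 3329 / 3395
Ao = 0.9806

0.9806


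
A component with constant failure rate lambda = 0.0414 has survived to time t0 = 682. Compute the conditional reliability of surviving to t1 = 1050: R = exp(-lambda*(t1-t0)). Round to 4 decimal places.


lambda = 0.0414
t0 = 682, t1 = 1050
t1 - t0 = 368
lambda * (t1-t0) = 0.0414 * 368 = 15.2352
R = exp(-15.2352)
R = 0.0

0.0


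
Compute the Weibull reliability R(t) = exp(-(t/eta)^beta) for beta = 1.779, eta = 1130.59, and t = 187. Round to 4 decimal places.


beta = 1.779, eta = 1130.59, t = 187
t/eta = 187 / 1130.59 = 0.1654
(t/eta)^beta = 0.1654^1.779 = 0.0407
R(t) = exp(-0.0407)
R(t) = 0.9601

0.9601


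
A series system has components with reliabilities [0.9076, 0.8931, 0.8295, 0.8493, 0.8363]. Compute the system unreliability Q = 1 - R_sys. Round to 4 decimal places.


Components: [0.9076, 0.8931, 0.8295, 0.8493, 0.8363]
After component 1: product = 0.9076
After component 2: product = 0.8106
After component 3: product = 0.6724
After component 4: product = 0.571
After component 5: product = 0.4776
R_sys = 0.4776
Q = 1 - 0.4776 = 0.5224

0.5224


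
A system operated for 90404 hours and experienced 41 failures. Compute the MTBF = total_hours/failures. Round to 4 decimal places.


total_hours = 90404
failures = 41
MTBF = 90404 / 41
MTBF = 2204.9756

2204.9756


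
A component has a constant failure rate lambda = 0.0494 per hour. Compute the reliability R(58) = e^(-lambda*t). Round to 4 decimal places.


lambda = 0.0494
t = 58
lambda * t = 2.8652
R(t) = e^(-2.8652)
R(t) = 0.057

0.057


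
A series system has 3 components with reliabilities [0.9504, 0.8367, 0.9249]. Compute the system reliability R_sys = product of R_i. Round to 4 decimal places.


Components: [0.9504, 0.8367, 0.9249]
After component 1 (R=0.9504): product = 0.9504
After component 2 (R=0.8367): product = 0.7952
After component 3 (R=0.9249): product = 0.7355
R_sys = 0.7355

0.7355


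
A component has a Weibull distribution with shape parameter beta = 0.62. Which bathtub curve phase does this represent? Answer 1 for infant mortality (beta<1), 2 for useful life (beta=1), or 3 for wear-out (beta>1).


beta = 0.62
Compare beta to 1:
beta < 1 => infant mortality (phase 1)
beta = 1 => useful life (phase 2)
beta > 1 => wear-out (phase 3)
Since beta = 0.62, this is infant mortality (decreasing failure rate)
Phase = 1

1


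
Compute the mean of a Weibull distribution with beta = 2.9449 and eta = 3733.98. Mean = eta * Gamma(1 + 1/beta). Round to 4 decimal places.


beta = 2.9449, eta = 3733.98
1/beta = 0.3396
1 + 1/beta = 1.3396
Gamma(1.3396) = 0.8923
Mean = 3733.98 * 0.8923
Mean = 3331.6939

3331.6939


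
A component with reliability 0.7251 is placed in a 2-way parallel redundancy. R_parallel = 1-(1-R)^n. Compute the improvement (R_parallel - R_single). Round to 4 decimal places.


R_single = 0.7251, n = 2
1 - R_single = 0.2749
(1 - R_single)^n = 0.2749^2 = 0.0756
R_parallel = 1 - 0.0756 = 0.9244
Improvement = 0.9244 - 0.7251
Improvement = 0.1993

0.1993


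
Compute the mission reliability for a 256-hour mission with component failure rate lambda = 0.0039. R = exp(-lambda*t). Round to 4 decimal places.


lambda = 0.0039
mission_time = 256
lambda * t = 0.0039 * 256 = 0.9984
R = exp(-0.9984)
R = 0.3685

0.3685


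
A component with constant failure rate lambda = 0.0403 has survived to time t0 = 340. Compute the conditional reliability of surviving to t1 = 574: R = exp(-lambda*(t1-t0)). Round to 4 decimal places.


lambda = 0.0403
t0 = 340, t1 = 574
t1 - t0 = 234
lambda * (t1-t0) = 0.0403 * 234 = 9.4302
R = exp(-9.4302)
R = 0.0001

0.0001


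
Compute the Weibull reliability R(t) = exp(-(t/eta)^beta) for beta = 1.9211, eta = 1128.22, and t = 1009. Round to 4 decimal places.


beta = 1.9211, eta = 1128.22, t = 1009
t/eta = 1009 / 1128.22 = 0.8943
(t/eta)^beta = 0.8943^1.9211 = 0.8069
R(t) = exp(-0.8069)
R(t) = 0.4462

0.4462


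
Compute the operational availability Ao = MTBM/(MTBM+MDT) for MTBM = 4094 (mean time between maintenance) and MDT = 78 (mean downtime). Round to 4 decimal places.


MTBM = 4094
MDT = 78
MTBM + MDT = 4172
Ao = 4094 / 4172
Ao = 0.9813

0.9813


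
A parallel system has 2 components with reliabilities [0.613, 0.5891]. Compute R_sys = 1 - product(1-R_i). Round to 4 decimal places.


Components: [0.613, 0.5891]
(1 - 0.613) = 0.387, running product = 0.387
(1 - 0.5891) = 0.4109, running product = 0.159
Product of (1-R_i) = 0.159
R_sys = 1 - 0.159 = 0.841

0.841


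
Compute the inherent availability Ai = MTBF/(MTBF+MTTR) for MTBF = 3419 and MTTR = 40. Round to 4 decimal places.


MTBF = 3419
MTTR = 40
MTBF + MTTR = 3459
Ai = 3419 / 3459
Ai = 0.9884

0.9884


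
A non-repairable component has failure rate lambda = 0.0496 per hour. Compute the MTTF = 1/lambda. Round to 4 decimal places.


lambda = 0.0496
MTTF = 1 / 0.0496
MTTF = 20.1613

20.1613


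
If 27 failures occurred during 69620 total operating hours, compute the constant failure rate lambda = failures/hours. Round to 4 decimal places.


failures = 27
total_hours = 69620
lambda = 27 / 69620
lambda = 0.0004

0.0004


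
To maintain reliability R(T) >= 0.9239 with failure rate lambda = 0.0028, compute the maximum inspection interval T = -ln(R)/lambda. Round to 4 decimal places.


R_target = 0.9239
lambda = 0.0028
-ln(0.9239) = 0.0792
T = 0.0792 / 0.0028
T = 28.2684

28.2684


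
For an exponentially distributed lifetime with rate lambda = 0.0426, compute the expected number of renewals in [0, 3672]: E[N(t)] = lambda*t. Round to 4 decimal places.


lambda = 0.0426
t = 3672
E[N(t)] = lambda * t
E[N(t)] = 0.0426 * 3672
E[N(t)] = 156.4272

156.4272


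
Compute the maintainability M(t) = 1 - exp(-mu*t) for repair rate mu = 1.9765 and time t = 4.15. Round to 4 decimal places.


mu = 1.9765, t = 4.15
mu * t = 1.9765 * 4.15 = 8.2025
exp(-8.2025) = 0.0003
M(t) = 1 - 0.0003
M(t) = 0.9997

0.9997


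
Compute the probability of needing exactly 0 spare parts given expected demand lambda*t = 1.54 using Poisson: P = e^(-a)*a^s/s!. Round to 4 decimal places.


a = 1.54, s = 0
e^(-a) = e^(-1.54) = 0.2144
a^s = 1.54^0 = 1.0
s! = 1
P = 0.2144 * 1.0 / 1
P = 0.2144

0.2144


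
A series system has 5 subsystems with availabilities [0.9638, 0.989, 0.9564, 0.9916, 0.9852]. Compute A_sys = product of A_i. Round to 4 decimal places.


Subsystems: [0.9638, 0.989, 0.9564, 0.9916, 0.9852]
After subsystem 1 (A=0.9638): product = 0.9638
After subsystem 2 (A=0.989): product = 0.9532
After subsystem 3 (A=0.9564): product = 0.9116
After subsystem 4 (A=0.9916): product = 0.904
After subsystem 5 (A=0.9852): product = 0.8906
A_sys = 0.8906

0.8906


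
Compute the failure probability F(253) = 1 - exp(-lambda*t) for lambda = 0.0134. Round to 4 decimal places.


lambda = 0.0134, t = 253
lambda * t = 3.3902
exp(-3.3902) = 0.0337
F(t) = 1 - 0.0337
F(t) = 0.9663

0.9663


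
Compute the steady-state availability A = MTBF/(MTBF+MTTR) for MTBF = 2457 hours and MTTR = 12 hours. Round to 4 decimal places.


MTBF = 2457
MTTR = 12
MTBF + MTTR = 2469
A = 2457 / 2469
A = 0.9951

0.9951


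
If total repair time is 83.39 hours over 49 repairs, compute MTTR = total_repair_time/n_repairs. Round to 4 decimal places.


total_repair_time = 83.39
n_repairs = 49
MTTR = 83.39 / 49
MTTR = 1.7018

1.7018


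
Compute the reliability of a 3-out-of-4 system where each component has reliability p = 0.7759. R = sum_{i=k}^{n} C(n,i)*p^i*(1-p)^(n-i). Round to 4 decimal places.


k = 3, n = 4, p = 0.7759
i=3: C(4,3)=4 * 0.7759^3 * 0.2241^1 = 0.4187
i=4: C(4,4)=1 * 0.7759^4 * 0.2241^0 = 0.3624
R = sum of terms = 0.7811

0.7811


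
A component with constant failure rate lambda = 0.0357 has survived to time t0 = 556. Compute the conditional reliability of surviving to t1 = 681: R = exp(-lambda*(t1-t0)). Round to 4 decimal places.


lambda = 0.0357
t0 = 556, t1 = 681
t1 - t0 = 125
lambda * (t1-t0) = 0.0357 * 125 = 4.4625
R = exp(-4.4625)
R = 0.0115

0.0115


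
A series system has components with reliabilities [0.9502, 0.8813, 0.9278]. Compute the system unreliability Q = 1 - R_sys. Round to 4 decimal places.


Components: [0.9502, 0.8813, 0.9278]
After component 1: product = 0.9502
After component 2: product = 0.8374
After component 3: product = 0.777
R_sys = 0.777
Q = 1 - 0.777 = 0.223

0.223


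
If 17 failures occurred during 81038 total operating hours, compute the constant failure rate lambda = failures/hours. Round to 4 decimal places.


failures = 17
total_hours = 81038
lambda = 17 / 81038
lambda = 0.0002

0.0002
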